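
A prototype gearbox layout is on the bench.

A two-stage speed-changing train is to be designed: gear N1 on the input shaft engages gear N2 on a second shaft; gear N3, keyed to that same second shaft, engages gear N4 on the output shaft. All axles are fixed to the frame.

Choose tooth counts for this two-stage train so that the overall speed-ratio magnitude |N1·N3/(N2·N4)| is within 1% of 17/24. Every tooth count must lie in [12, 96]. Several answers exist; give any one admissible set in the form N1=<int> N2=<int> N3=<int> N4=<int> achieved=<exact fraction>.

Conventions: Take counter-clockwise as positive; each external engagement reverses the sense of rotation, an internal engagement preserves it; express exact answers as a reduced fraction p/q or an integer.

N1=12 N2=24 N3=17 N4=12 achieved=17/24

2-stage fixed-axis compound train for ratio 17/24
target = 17/24 in lowest terms: an exact hit needs N1·N3 = k·17 and N2·N4 = k·24 for one integer k, every count in [12, 96]; additionally prefer no 1:1 stage (N1 ≠ N2, N3 ≠ N4)
k = 1…11: no 1:1-free in-range split of k·17 and k·24 into factor pairs; take k = 12
k = 12: N1·N3 = 204 = 12·17, N2·N4 = 288 = 24·12
achieved = 12·17/(24·12) = 17/24; |achieved − target| = 0 ≤ 17/2400 ✓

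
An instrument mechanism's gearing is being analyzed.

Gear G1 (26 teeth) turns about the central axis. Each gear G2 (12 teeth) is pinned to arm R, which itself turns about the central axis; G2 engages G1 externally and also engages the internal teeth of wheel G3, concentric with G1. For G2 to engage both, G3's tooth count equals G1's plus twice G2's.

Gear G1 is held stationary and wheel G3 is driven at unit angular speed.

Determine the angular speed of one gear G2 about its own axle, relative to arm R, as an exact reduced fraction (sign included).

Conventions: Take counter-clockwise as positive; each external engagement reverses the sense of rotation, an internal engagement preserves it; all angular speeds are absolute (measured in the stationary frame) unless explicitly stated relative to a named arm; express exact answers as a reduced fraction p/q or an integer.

recognized (axles ride arm R): planetary set, 26/12/50 teeth
ring teeth: 26 + 2·12 = 50
26(ω_sun−ω_arm) = −50(ω_ring−ω_arm),  ω_sun = 0, ω_ring = 1
26(0−ω_arm) = −50(1−ω_arm)  ⇒  76·ω_arm = 50  ⇒  ω_arm = 25/38
sun–planet mesh: 26·(0−25/38) = −12·(ω_p−ω_arm)  ⇒  ω_p−ω_arm = 325/228
exact speed ratio = 325/228

325/228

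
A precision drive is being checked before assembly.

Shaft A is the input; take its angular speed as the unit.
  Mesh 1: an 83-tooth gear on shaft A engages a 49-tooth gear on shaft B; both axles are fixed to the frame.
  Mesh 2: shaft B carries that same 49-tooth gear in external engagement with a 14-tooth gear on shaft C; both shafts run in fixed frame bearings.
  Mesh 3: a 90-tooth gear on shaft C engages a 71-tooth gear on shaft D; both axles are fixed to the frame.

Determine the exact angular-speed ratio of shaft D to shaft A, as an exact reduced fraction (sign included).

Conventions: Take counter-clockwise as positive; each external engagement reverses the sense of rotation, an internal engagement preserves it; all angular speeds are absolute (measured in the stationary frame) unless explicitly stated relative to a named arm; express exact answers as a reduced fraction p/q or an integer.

-3735/497

class = fixed-axis compound train [3 meshes; 3 ratios multiply, 3 sense flips]
mesh 1 [83T→49T]: running ratio 83/49, sense −
mesh 2 [49T→14T]: running ratio 83/14, sense +
mesh 3 [90T→71T]: running ratio 3735/497, sense −
ω_out/ω_in = -3735/497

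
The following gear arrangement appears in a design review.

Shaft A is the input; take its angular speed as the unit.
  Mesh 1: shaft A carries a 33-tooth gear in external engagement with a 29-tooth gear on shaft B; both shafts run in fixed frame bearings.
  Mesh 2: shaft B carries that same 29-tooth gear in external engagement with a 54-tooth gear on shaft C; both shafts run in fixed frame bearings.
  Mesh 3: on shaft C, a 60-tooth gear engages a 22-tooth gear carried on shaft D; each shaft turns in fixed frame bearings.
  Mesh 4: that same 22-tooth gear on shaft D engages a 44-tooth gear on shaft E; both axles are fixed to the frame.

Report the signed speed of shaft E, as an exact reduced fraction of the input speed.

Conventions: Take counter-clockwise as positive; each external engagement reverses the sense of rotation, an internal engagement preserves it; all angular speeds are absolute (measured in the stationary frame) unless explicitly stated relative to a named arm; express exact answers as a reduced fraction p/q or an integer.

5/6

4-mesh fixed-axis compound train (all bearings frame-fixed)
mesh 1 [33T→29T]: |ω|/ω_in = 1×33/29 = 33/29, sense flips to −
mesh 2 [29T→54T]: |ω|/ω_in = (33/29)×29/54 = 11/18, sense flips to +
mesh 3 [60T→22T]: |ω|/ω_in = (11/18)×60/22 = 5/3, sense flips to −
mesh 4 [22T→44T]: |ω|/ω_in = (5/3)×22/44 = 5/6, sense flips to +
signed output speed (× input speed) = 5/6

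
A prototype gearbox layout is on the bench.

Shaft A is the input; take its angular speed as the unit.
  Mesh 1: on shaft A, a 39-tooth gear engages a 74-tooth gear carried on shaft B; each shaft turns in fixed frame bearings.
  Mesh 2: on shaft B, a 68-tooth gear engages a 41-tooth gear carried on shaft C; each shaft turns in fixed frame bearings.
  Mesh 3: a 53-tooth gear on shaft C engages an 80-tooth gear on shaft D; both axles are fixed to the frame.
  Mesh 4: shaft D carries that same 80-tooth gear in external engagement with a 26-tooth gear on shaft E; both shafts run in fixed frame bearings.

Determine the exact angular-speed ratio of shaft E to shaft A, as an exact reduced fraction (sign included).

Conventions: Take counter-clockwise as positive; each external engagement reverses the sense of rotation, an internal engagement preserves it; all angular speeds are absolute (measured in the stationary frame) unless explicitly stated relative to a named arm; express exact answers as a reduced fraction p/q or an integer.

class = fixed-axis compound train [4 meshes; 4 ratios multiply, 4 sense flips]
mesh 1 [39T→74T]: running ratio 39/74, sense −
mesh 2 [68T→41T]: running ratio 1326/1517, sense +
mesh 3 [53T→80T]: running ratio 35139/60680, sense −
mesh 4 [80T→26T]: running ratio 2703/1517, sense +
ω_out/ω_in = 2703/1517

2703/1517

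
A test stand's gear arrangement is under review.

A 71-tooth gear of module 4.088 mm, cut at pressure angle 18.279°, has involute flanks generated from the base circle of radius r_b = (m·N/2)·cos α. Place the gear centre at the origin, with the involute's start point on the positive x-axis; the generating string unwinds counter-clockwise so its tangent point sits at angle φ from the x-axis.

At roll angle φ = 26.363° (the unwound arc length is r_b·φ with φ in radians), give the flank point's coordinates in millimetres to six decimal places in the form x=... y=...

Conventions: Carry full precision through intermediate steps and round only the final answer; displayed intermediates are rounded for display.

topology: single-mesh involute geometry — m = 4.088, N = 71
pitch radius r_p = m·N/2 = 4.088·71/2 = 145.124000
base radius r_b = r_p·cos α = 145.124000·cos 18.279° = 137.801115
roll angle φ = 26.363° = 0.46012115 rad
x = r_b·(cos φ + φ·sin φ) = 151.625126
y = r_b·(sin φ − φ·cos φ) = 4.380519

x=151.625126 y=4.380519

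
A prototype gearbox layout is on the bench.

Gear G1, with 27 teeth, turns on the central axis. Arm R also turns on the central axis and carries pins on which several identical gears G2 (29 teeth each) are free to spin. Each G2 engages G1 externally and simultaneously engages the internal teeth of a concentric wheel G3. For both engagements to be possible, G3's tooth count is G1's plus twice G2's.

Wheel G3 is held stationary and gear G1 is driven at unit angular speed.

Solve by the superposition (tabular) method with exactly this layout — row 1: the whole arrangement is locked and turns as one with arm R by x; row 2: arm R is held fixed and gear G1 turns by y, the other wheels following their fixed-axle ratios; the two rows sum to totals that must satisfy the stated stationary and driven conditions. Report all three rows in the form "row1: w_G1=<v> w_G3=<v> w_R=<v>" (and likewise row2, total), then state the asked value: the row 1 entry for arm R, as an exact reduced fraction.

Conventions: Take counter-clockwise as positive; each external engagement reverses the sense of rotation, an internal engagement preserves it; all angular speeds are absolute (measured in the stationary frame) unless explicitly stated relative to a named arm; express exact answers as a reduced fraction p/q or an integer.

row1: w_G1=27/112 w_G3=27/112 w_R=27/112
row2: w_G1=85/112 w_G3=-27/112 w_R=0
total: w_G1=1 w_G3=0 w_R=27/112
asked value: 27/112

planetary set (27T centre, 29T on arm, 85T internal) — Willis relation
row 1: whole set turns with the arm by x
superposition row 2 [arm held]: sun y, ring −(27/85)·y, arm 0
boundary: total ω_ring = x − (27/85)·y = 0 and total ω_sun = x + y = 1  ⇒  y = 85/112, x = 27/112
row 2 ring = −(27/85)·85/112 = -27/112
totals (row 1 + row 2): sun 27/112 + 85/112 = 1, ring 27/112 + (-27/112) = 0, arm 27/112 + 0 = 27/112
asked cell (row1, arm) = 27/112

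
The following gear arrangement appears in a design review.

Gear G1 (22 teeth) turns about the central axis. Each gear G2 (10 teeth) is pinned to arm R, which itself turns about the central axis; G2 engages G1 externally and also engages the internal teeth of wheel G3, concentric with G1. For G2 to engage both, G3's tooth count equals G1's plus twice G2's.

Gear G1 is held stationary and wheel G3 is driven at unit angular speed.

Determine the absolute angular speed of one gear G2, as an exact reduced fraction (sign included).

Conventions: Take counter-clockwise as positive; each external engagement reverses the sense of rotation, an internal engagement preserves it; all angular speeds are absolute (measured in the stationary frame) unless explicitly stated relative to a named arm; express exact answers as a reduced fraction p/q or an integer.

class = planetary set [G3 = 22+2·10 = 42; Willis about the carrier]
ring teeth: 22 + 2·10 = 42
22(ω_sun−ω_arm) = −42(ω_ring−ω_arm),  ω_sun = 0, ω_ring = 1
22(0−ω_arm) = −42(1−ω_arm)  ⇒  64·ω_arm = 42  ⇒  ω_arm = 21/32
sun–planet mesh: 22·(0−21/32) = −10·(ω_p−ω_arm)  ⇒  ω_p−ω_arm = 231/160
ω_p = 21/32 + 231/160 = 21/10
exact speed ratio = 21/10

21/10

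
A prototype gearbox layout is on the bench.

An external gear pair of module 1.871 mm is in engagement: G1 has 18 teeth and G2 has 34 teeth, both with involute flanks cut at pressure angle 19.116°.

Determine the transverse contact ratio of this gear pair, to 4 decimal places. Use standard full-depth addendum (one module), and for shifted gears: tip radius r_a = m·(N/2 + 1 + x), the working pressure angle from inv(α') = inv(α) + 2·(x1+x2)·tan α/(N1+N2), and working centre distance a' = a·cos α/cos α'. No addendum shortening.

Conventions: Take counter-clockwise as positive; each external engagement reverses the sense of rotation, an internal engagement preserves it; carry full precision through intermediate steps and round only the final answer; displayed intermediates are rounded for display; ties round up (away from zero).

1.6410

recognized (one external pair, fixed centres): single-mesh tooth geometry, m = 1.871, N1 = 18, N2 = 34
base radii: r_b1 = 15.910455, r_b2 = 30.053082
tip radii: r_a1 = 18.710000, r_a2 = 33.678000
no profile shift: α' = α, a' = a
action lengths: √(r_a1²−r_b1²) = 9.844872, √(r_a2²−r_b2²) = 15.199339
base pitch p_b = π·m·cos α = 5.553797
CR = (9.844872 + 15.199339 − 48.646000·sin 19.11600°)/5.553797 = 1.640956
contact ratio ≈ 1.6410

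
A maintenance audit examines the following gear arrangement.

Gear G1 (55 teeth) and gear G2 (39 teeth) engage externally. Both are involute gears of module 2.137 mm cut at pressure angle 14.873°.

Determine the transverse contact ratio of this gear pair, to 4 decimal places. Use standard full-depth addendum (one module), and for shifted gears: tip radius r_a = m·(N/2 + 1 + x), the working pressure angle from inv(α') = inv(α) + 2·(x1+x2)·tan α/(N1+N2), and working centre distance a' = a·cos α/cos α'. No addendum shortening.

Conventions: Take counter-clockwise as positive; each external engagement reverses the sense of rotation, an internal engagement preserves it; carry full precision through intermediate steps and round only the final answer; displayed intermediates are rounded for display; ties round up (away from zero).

topology: single-mesh involute geometry — m = 2.137, 55T/39T pair
base radii: r_b1 = 56.798621, r_b2 = 40.275386
tip radii: r_a1 = 60.904500, r_a2 = 43.808500
no profile shift: α' = α, a' = a
action lengths: √(r_a1²−r_b1²) = 21.983512, √(r_a2²−r_b2²) = 17.235950
base pitch p_b = π·m·cos α = 6.488659
CR = (21.983512 + 17.235950 − 100.439000·sin 14.87300°)/6.488659 = 2.071159
contact ratio ≈ 2.0712

2.0712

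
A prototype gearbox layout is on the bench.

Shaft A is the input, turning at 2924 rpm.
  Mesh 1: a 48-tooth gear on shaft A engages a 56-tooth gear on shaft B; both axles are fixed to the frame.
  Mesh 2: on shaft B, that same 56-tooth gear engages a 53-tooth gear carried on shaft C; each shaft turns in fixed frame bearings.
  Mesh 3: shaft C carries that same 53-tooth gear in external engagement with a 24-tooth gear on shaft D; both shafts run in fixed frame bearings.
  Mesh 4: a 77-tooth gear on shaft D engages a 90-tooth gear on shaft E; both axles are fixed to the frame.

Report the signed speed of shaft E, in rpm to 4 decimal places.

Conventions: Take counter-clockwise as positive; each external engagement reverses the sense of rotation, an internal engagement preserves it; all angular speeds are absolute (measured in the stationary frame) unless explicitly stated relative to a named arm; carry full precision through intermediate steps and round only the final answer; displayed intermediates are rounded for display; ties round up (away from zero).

class = fixed-axis compound train [4 meshes; 4 ratios multiply, 4 sense flips]
mesh 1 [48T→56T]: ω = 2924.0000×48/56 = 2506.2857 rpm, sense flips to −
mesh 2 [56T→53T]: ω = 2506.2857×56/53 = 2648.1509 rpm, sense flips to +
mesh 3 [53T→24T]: ω = 2648.1509×53/24 = 5848.0000 rpm, sense flips to −
mesh 4 [77T→90T]: ω = 5848.0000×77/90 = 5003.2889 rpm, sense flips to +
signed output speed = +5003.2889 rpm

+5003.2889 rpm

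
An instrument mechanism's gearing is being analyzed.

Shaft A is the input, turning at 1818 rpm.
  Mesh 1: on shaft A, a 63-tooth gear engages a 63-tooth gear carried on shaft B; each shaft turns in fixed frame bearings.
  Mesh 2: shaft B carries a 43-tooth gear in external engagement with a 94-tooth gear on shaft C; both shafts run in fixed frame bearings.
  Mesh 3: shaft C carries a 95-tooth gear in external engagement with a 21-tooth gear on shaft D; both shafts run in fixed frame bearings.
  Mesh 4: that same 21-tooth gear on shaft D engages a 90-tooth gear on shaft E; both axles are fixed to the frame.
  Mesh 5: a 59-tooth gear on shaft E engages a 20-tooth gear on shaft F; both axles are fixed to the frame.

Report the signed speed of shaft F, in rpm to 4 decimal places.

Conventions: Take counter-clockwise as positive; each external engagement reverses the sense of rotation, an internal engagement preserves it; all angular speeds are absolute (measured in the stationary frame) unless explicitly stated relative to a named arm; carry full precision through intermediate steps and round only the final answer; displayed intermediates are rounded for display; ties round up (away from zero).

-2589.6293 rpm

5-mesh fixed-axis compound train (all bearings frame-fixed)
mesh 1 [63T→63T]: ω = 1818.0000×63/63 = 1818.0000 rpm, sense flips to −
mesh 2 [43T→94T]: ω = 1818.0000×43/94 = 831.6383 rpm, sense flips to +
mesh 3 [95T→21T]: ω = 831.6383×95/21 = 3762.1733 rpm, sense flips to −
mesh 4 [21T→90T]: ω = 3762.1733×21/90 = 877.8404 rpm, sense flips to +
mesh 5 [59T→20T]: ω = 877.8404×59/20 = 2589.6293 rpm, sense flips to −
signed output speed = -2589.6293 rpm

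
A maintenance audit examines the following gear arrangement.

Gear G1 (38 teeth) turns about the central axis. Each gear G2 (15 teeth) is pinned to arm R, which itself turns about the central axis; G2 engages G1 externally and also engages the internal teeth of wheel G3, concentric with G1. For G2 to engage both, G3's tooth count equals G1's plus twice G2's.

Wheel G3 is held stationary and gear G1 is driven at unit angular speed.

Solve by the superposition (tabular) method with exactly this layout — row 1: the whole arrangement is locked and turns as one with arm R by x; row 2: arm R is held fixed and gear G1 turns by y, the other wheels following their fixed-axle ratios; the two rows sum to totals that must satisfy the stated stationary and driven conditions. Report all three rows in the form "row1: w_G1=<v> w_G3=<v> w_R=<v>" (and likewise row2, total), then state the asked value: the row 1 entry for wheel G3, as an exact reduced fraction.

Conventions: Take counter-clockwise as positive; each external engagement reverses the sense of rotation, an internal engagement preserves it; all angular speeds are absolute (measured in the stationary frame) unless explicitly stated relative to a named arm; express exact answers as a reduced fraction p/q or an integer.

recognized (axles ride arm R): planetary set, 38/15/68 teeth
superposition row 1 [locked train]: every member turns x
superposition row 2 [arm held]: sun y, ring −(38/68)·y, arm 0
boundary: total ω_ring = x − (38/68)·y = 0 and total ω_sun = x + y = 1  ⇒  y = 34/53, x = 19/53
row 2 ring = −(38/68)·34/53 = -19/53
totals (row 1 + row 2): sun 19/53 + 34/53 = 1, ring 19/53 + (-19/53) = 0, arm 19/53 + 0 = 19/53
asked cell (row1, ring) = 19/53

row1: w_G1=19/53 w_G3=19/53 w_R=19/53
row2: w_G1=34/53 w_G3=-19/53 w_R=0
total: w_G1=1 w_G3=0 w_R=19/53
asked value: 19/53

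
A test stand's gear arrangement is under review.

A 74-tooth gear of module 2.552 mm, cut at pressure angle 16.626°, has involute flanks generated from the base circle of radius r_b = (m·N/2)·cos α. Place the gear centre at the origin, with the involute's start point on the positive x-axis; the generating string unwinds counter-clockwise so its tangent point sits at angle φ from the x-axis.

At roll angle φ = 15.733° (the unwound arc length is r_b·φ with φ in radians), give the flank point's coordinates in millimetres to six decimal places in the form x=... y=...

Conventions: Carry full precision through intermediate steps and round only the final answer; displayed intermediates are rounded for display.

x=93.823382 y=0.619730

class = single-mesh tooth geometry [base-circle involute, m = 2.552, 74T]
pitch radius r_p = m·N/2 = 2.552·74/2 = 94.424000
base radius r_b = r_p·cos α = 94.424000·cos 16.626° = 90.476400
roll angle φ = 15.733° = 0.27459265 rad
x = r_b·(cos φ + φ·sin φ) = 93.823382
y = r_b·(sin φ − φ·cos φ) = 0.619730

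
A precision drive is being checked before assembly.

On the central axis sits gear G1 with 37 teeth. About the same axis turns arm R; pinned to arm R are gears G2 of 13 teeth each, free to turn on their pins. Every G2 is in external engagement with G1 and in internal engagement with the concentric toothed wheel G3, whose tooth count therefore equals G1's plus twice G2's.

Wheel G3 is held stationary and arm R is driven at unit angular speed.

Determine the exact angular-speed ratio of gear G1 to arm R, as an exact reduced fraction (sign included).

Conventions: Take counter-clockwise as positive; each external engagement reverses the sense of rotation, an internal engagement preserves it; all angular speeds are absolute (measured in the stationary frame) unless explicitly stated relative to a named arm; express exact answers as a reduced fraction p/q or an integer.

planetary set (37T centre, 13T on arm, 63T internal) — Willis relation
ring teeth: 37 + 2·13 = 63
37(ω_sun−ω_arm) = −63(ω_ring−ω_arm),  ω_ring = 0, ω_arm = 1
ω_sun = 1 − (63/37)(0−1) = 100/37
ω_out/ω_in = 100/37

100/37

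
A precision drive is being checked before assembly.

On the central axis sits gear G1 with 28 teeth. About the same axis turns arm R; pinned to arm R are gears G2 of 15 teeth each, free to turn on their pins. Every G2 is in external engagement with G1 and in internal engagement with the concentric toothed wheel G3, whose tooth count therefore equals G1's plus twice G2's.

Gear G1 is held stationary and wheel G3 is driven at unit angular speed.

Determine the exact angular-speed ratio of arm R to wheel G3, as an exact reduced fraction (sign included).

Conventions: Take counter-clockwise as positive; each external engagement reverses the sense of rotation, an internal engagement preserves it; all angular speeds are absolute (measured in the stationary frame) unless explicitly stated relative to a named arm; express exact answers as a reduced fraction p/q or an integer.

class = planetary set [G3 = 28+2·15 = 58; Willis about the carrier]
ring teeth: 28 + 2·15 = 58
28(ω_sun−ω_arm) = −58(ω_ring−ω_arm),  ω_sun = 0, ω_ring = 1
28(0−ω_arm) = −58(1−ω_arm)  ⇒  86·ω_arm = 58  ⇒  ω_arm = 29/43
ω_out/ω_in = 29/43

29/43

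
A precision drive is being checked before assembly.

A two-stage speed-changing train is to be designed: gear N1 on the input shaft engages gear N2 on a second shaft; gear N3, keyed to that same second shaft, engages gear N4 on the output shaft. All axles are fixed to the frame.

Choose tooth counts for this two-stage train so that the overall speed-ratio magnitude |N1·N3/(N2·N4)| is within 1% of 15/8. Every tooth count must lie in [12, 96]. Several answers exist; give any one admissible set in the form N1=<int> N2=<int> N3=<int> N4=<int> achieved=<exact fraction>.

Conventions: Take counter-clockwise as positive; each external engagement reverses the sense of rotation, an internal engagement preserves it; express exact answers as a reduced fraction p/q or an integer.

topology: fixed-axis compound train — 2 stages, target 15/8
target = 15/8 in lowest terms: an exact hit needs N1·N3 = k·15 and N2·N4 = k·8 for one integer k, every count in [12, 96]; additionally prefer no 1:1 stage (N1 ≠ N2, N3 ≠ N4)
k = 1…17: no 1:1-free in-range split of k·15 and k·8 into factor pairs; take k = 18
k = 18: N1·N3 = 270 = 15·18, N2·N4 = 144 = 12·12
achieved = 15·18/(12·12) = 15/8; |achieved − target| = 0 ≤ 3/160 ✓

N1=15 N2=12 N3=18 N4=12 achieved=15/8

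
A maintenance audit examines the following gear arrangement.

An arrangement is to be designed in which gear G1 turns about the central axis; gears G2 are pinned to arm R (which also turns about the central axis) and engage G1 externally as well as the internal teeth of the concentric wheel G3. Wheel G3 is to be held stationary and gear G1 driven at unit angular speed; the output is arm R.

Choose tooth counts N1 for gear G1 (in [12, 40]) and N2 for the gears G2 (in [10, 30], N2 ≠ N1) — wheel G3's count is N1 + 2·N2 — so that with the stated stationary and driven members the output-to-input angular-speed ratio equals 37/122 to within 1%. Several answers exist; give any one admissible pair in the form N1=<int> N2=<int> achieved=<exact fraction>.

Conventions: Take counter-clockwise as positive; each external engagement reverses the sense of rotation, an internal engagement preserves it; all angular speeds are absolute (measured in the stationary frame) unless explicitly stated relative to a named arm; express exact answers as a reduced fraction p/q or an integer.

N1=37 N2=24 achieved=37/122

planetary set to be sized for 37/122 (Willis relation)
Willis with ω_ring = 0: ω_arm/ω_sun = N1/(N1+N3); set equal to 37/122  ⇒  N3/N1 = 1/(37/122) − 1 = 85/37
N3 = N1 + 2·N2  ⇒  N2/N1 = (N3/N1 − 1)/2 = (85/37 − 1)/2 = 24/37
smallest multiple with N1 ≥ 12 and N2 ≥ 10: k = 1  ⇒  N1 = 1·37 = 37, N2 = 1·24 = 24 (N1 ≤ 40, N2 ≤ 30, N2 ≠ N1 ✓), N3 = 37 + 2·24 = 85
check: N1/(N1+N3) with N1 = 37, N3 = 85 gives 37/122; |achieved − target| = 0 ≤ 37/12200 ✓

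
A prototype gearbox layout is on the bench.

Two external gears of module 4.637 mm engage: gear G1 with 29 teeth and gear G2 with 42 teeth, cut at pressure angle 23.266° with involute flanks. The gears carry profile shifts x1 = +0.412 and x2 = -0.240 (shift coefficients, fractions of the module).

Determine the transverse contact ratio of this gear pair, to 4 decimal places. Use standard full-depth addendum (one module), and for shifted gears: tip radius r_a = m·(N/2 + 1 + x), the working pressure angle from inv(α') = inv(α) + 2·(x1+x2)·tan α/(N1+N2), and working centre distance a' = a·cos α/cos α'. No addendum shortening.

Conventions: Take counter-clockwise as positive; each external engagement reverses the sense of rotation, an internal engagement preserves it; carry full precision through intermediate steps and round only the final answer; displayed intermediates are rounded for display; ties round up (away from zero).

class = single-mesh tooth geometry [involute pair 29T × 42T, m = 4.637]
base radii: r_b1 = 61.768891, r_b2 = 89.458394
tip radii: r_a1 = 73.783944, r_a2 = 100.901120
inv(α') = inv(23.266°) + 2·(+0.412-0.240)·tan α/(29+42) = 0.02597965  ⇒  α' = 23.89251°
a' = a·cos α / cos α' = 164.6135·cos 23.266°/cos 23.89251° = 165.401008
action lengths: √(r_a1²−r_b1²) = 40.356839, √(r_a2²−r_b2²) = 46.671531
base pitch p_b = π·m·cos α = 13.382944
CR = (40.356839 + 46.671531 − 165.401008·sin 23.89251°)/13.382944 = 1.497227
contact ratio ≈ 1.4972

1.4972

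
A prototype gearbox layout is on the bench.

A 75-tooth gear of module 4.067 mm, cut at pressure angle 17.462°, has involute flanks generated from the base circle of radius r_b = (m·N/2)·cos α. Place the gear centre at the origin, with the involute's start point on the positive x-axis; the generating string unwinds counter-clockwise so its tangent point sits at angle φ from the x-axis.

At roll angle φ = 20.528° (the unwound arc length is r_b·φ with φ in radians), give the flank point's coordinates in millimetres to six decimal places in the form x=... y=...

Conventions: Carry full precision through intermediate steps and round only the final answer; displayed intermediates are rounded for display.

recognized (one wheel, involute flank): single-mesh tooth geometry, m = 4.067, N = 75
pitch radius r_p = m·N/2 = 4.067·75/2 = 152.512500
base radius r_b = r_p·cos α = 152.512500·cos 17.462° = 145.484141
roll angle φ = 20.528° = 0.35828119 rad
x = r_b·(cos φ + φ·sin φ) = 154.524182
y = r_b·(sin φ − φ·cos φ) = 2.201817

x=154.524182 y=2.201817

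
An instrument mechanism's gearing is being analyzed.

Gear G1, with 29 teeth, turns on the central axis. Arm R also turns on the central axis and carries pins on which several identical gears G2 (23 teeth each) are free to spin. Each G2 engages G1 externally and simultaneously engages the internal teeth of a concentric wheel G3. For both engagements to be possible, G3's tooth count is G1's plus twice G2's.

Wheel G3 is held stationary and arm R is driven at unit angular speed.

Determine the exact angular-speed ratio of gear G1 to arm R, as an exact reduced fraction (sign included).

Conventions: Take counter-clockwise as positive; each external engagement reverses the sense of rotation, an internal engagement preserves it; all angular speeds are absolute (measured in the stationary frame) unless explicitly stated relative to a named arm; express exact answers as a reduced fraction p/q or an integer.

topology: planetary set — G1 29T / G2 23T / G3 75T, arm = carrier (Willis)
ring teeth: 29 + 2·23 = 75
29(ω_sun−ω_arm) = −75(ω_ring−ω_arm),  ω_ring = 0, ω_arm = 1
ω_sun = 1 − (75/29)(0−1) = 104/29
ω_out/ω_in = 104/29

104/29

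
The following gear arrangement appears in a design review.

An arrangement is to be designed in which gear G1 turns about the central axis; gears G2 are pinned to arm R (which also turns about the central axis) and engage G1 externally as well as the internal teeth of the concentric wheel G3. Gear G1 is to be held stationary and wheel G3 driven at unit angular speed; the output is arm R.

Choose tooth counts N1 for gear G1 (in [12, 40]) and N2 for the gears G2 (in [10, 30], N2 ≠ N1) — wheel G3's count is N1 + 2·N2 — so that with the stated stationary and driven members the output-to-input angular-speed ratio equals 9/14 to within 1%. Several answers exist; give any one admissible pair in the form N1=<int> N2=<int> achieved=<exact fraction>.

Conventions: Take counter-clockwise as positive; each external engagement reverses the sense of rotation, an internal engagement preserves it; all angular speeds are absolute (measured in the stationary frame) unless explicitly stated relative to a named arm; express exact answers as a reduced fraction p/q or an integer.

N1=25 N2=10 achieved=9/14

planetary set to be sized for 9/14 (Willis relation)
Willis with ω_sun = 0: ω_arm/ω_ring = N3/(N1+N3); set equal to 9/14  ⇒  N3/N1 = (9/14)/(1 − 9/14) = 9/5
N3 = N1 + 2·N2  ⇒  N2/N1 = (N3/N1 − 1)/2 = (9/5 − 1)/2 = 2/5
smallest multiple with N1 ≥ 12 and N2 ≥ 10: k = 5  ⇒  N1 = 5·5 = 25, N2 = 5·2 = 10 (N1 ≤ 40, N2 ≤ 30, N2 ≠ N1 ✓), N3 = 25 + 2·10 = 45
check: N3/(N1+N3) with N1 = 25, N3 = 45 gives 9/14; |achieved − target| = 0 ≤ 9/1400 ✓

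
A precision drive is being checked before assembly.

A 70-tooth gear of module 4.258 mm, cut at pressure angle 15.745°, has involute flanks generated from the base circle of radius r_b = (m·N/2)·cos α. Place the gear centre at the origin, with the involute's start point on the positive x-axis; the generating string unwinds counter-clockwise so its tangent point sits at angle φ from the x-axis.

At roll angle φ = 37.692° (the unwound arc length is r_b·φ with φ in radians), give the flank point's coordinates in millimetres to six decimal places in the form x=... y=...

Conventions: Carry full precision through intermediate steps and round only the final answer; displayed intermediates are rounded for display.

x=171.197690 y=13.031993

single-mesh involute tooth geometry (70T wheel at module 4.258)
pitch radius r_p = m·N/2 = 4.258·70/2 = 149.030000
base radius r_b = r_p·cos α = 149.030000·cos 15.745° = 143.438234
roll angle φ = 37.692° = 0.65784950 rad
x = r_b·(cos φ + φ·sin φ) = 171.197690
y = r_b·(sin φ − φ·cos φ) = 13.031993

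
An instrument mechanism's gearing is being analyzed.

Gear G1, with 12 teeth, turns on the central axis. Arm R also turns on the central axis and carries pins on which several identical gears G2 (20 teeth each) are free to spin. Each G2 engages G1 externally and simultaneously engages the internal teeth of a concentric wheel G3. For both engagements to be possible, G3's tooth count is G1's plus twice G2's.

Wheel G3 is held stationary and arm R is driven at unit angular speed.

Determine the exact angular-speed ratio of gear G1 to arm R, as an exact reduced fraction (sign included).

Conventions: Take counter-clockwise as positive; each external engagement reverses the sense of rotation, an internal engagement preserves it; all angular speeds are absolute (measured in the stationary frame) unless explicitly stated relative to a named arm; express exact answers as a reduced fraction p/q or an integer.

16/3

class = planetary set [G3 = 12+2·20 = 52; Willis about the carrier]
ring teeth: 12 + 2·20 = 52
12(ω_sun−ω_arm) = −52(ω_ring−ω_arm),  ω_ring = 0, ω_arm = 1
ω_sun = 1 − (52/12)(0−1) = 16/3
ω_out/ω_in = 16/3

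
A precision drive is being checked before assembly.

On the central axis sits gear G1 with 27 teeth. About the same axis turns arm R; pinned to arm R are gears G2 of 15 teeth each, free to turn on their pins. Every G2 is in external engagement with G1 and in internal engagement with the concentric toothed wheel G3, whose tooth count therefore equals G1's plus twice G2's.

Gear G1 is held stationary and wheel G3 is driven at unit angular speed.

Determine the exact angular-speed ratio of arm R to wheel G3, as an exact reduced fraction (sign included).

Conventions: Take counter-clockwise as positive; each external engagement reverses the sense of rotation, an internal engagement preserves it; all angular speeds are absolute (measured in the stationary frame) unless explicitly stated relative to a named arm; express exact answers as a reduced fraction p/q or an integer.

19/28

class = planetary set [G3 = 27+2·15 = 57; Willis about the carrier]
ring teeth: 27 + 2·15 = 57
27(ω_sun−ω_arm) = −57(ω_ring−ω_arm),  ω_sun = 0, ω_ring = 1
27(0−ω_arm) = −57(1−ω_arm)  ⇒  84·ω_arm = 57  ⇒  ω_arm = 19/28
ω_out/ω_in = 19/28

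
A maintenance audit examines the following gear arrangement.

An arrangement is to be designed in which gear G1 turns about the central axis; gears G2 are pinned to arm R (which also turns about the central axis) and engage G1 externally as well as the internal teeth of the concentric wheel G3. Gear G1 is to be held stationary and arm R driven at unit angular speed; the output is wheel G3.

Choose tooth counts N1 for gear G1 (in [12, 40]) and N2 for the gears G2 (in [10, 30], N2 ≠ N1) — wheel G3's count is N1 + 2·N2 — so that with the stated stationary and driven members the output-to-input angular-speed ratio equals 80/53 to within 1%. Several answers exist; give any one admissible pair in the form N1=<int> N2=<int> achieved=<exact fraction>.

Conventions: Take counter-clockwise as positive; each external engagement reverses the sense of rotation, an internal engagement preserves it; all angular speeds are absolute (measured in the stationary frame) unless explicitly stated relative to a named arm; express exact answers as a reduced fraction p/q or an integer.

topology: planetary set — design target 80/53, arm = carrier (Willis)
Willis with ω_sun = 0: ω_ring/ω_arm = (N1+N3)/N3; set equal to 80/53  ⇒  N3/N1 = 1/(80/53 − 1) = 53/27
N3 = N1 + 2·N2  ⇒  N2/N1 = (N3/N1 − 1)/2 = (53/27 − 1)/2 = 13/27
smallest multiple with N1 ≥ 12 and N2 ≥ 10: k = 1  ⇒  N1 = 1·27 = 27, N2 = 1·13 = 13 (N1 ≤ 40, N2 ≤ 30, N2 ≠ N1 ✓), N3 = 27 + 2·13 = 53
check: (N1+N3)/N3 with N1 = 27, N3 = 53 gives 80/53; |achieved − target| = 0 ≤ 4/265 ✓

N1=27 N2=13 achieved=80/53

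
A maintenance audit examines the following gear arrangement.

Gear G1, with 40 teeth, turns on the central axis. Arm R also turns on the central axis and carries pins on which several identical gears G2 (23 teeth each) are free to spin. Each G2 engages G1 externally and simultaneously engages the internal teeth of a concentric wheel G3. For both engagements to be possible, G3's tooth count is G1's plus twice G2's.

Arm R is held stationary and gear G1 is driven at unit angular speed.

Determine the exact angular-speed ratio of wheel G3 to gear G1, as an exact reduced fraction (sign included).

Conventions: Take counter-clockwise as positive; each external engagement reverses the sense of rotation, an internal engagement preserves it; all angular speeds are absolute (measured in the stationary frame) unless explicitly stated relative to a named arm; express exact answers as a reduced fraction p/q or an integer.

planetary set (40T centre, 23T on arm, 86T internal) — Willis relation
ring teeth: 40 + 2·23 = 86
40(ω_sun−ω_arm) = −86(ω_ring−ω_arm),  ω_arm = 0, ω_sun = 1
ω_ring = 0 − (40/86)(1−0) = -20/43
ω_out/ω_in = -20/43

-20/43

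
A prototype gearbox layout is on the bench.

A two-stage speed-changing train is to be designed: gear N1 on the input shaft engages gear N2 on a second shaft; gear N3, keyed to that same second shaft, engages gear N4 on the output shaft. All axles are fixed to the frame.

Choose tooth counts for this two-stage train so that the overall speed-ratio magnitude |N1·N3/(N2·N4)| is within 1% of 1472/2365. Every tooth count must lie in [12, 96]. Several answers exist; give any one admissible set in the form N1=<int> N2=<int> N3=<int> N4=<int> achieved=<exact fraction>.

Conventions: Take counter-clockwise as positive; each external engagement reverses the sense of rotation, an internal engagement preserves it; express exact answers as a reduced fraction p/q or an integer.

N1=16 N2=43 N3=92 N4=55 achieved=1472/2365

2-stage fixed-axis compound train for ratio 1472/2365
target = 1472/2365 in lowest terms: an exact hit needs N1·N3 = k·1472 and N2·N4 = k·2365 for one integer k, every count in [12, 96]; additionally prefer no 1:1 stage (N1 ≠ N2, N3 ≠ N4)
k = 1: N1·N3 = 1472 = 16·92, N2·N4 = 2365 = 43·55
achieved = 16·92/(43·55) = 1472/2365; |achieved − target| = 0 ≤ 368/59125 ✓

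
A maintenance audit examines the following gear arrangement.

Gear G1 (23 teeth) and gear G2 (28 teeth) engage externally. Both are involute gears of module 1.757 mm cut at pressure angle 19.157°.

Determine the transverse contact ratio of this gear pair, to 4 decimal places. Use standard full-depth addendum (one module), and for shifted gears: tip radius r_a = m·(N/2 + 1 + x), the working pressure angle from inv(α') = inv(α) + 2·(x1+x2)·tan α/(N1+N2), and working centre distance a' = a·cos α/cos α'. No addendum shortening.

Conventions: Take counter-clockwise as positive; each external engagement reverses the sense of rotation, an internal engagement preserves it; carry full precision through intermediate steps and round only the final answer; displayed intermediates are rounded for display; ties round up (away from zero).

1.6493

recognized (one external pair, fixed centres): single-mesh tooth geometry, m = 1.757, N1 = 23, N2 = 28
base radii: r_b1 = 19.086578, r_b2 = 23.235834
tip radii: r_a1 = 21.962500, r_a2 = 26.355000
no profile shift: α' = α, a' = a
action lengths: √(r_a1²−r_b1²) = 10.865263, √(r_a2²−r_b2²) = 12.437123
base pitch p_b = π·m·cos α = 5.214109
CR = (10.865263 + 12.437123 − 44.803500·sin 19.15700°)/5.214109 = 1.649326
contact ratio ≈ 1.6493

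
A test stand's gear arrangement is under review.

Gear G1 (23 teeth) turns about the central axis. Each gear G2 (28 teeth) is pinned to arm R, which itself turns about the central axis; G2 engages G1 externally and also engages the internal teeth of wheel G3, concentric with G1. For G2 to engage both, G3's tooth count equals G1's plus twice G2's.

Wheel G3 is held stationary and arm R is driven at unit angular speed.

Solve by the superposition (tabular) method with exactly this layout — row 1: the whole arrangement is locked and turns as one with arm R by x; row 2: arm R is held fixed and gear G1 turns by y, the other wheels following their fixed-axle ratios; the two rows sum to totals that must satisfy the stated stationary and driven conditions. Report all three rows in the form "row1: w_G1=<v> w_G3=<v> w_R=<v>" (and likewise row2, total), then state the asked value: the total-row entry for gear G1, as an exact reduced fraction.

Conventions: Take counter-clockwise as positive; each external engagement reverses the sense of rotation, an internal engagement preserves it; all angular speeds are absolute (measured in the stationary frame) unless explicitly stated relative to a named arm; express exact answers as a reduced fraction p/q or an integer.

row1: w_G1=1 w_G3=1 w_R=1
row2: w_G1=79/23 w_G3=-1 w_R=0
total: w_G1=102/23 w_G3=0 w_R=1
asked value: 102/23

class = planetary set [G3 = 23+2·28 = 79; Willis about the carrier]
row 1 (train locked, turned with arm): all members turn x
superposition row 2 [arm held]: sun y, ring −(23/79)·y, arm 0
boundary: total ω_ring = x − (23/79)·y = 0 and total ω_arm = x = 1  ⇒  y = 79/23, x = 1
row 2 ring = −(23/79)·79/23 = -1
totals (row 1 + row 2): sun 1 + 79/23 = 102/23, ring 1 + (-1) = 0, arm 1 + 0 = 1
asked cell (total, sun) = 102/23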